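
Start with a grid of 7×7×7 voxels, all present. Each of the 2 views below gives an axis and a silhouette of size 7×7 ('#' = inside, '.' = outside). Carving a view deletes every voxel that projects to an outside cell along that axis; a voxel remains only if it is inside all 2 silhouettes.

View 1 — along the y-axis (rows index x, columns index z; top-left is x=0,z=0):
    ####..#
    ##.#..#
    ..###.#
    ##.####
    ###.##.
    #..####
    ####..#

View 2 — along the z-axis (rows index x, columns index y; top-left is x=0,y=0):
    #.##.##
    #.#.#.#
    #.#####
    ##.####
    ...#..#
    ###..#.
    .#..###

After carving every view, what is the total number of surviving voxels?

|visual hull| = 151

initial block: 7^3 = 343
after view 1 [y-axis, 34 of 49 cells solid] → remaining = 238
after view 2 [z-axis, 31 of 49 cells solid] → remaining = 151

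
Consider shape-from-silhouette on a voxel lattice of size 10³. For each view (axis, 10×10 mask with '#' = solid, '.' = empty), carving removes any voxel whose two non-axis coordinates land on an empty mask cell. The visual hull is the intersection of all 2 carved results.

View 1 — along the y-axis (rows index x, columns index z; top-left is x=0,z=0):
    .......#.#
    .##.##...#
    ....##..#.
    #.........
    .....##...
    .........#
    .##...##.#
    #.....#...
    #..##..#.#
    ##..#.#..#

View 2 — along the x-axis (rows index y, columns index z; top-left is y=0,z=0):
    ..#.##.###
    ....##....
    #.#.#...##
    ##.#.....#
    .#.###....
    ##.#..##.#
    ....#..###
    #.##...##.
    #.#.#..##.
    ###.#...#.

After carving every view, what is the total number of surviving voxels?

voxel count = 142

before carving: 1000 voxels (10×10×10)
V1 y: intersect with XZ mask (31 set) -- 310 left
V2 x: intersect with YZ mask (46 set) -- 142 left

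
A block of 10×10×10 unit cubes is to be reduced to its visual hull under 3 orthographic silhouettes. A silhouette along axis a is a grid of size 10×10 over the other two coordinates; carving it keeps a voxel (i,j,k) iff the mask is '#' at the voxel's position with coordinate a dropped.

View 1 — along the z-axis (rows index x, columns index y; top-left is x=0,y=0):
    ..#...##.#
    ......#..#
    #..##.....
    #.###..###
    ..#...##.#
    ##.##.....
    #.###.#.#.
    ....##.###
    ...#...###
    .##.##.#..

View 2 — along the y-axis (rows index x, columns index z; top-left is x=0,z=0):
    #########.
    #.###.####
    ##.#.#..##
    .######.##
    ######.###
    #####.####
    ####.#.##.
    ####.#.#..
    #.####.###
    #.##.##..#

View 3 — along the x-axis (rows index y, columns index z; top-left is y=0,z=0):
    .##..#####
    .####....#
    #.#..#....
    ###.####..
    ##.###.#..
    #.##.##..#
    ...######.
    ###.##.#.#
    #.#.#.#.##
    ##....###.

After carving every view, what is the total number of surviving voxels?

full grid |V| = 1000
after view 1 [z-axis, 44 of 100 cells solid] → remaining = 440
after view 2 [y-axis, 76 of 100 cells solid] → remaining = 332
after view 3 [x-axis, 58 of 100 cells solid] → remaining = 193

193 voxels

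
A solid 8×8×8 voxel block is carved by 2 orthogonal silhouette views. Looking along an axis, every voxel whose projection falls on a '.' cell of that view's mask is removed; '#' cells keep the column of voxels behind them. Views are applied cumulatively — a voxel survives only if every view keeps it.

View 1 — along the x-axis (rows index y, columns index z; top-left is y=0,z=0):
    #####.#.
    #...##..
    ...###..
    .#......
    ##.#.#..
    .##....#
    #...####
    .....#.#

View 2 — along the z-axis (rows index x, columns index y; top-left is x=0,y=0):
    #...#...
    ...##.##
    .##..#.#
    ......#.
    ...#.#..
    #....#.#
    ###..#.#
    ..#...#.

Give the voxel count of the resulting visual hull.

voxel count = 78

initial block: 8^3 = 512
carve view 1 (along x, YZ-mask fill 27/64): 216 voxels remain
carve view 2 (along z, XY-mask fill 23/64): 78 voxels remain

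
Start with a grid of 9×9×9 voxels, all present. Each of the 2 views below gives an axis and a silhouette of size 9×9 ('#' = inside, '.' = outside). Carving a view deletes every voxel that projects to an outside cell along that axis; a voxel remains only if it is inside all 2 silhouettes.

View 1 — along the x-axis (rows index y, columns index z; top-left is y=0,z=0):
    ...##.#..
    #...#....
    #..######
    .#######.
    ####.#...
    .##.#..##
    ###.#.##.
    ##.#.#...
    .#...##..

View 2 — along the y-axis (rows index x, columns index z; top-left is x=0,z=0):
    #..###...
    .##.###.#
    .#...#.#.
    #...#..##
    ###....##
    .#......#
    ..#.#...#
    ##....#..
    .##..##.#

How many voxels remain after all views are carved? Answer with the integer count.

voxel count = 160

before carving: 729 voxels (9×9×9)
  1. axis=0 (YZ plane), |mask|=42  ⇒  voxels=378
  2. axis=1 (XZ plane), |mask|=35  ⇒  voxels=160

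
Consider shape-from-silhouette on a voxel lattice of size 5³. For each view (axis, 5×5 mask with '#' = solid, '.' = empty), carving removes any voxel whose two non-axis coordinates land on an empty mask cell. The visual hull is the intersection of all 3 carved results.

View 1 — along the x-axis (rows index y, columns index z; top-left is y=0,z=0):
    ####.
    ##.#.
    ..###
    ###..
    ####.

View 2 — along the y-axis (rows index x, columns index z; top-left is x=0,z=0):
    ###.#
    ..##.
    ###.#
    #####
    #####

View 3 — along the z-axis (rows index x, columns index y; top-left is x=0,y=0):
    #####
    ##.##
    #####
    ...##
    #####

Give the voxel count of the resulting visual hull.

start: 5×5×5 = 125 voxels
[1] x-view keeps 17 columns → grid now 85
[2] y-view keeps 20 columns → grid now 68
[3] z-view keeps 21 columns → grid now 56

|visual hull| = 56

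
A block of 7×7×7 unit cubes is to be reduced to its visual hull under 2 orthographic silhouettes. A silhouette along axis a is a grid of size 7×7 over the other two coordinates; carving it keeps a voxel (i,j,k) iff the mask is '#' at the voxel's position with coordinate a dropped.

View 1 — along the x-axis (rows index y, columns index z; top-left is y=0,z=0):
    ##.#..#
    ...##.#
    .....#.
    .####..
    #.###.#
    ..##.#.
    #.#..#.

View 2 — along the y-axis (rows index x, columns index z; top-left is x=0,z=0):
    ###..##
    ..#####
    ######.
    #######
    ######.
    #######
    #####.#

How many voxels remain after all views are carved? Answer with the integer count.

139 voxels

full grid |V| = 343
  1. axis=0 (YZ plane), |mask|=23  ⇒  voxels=161
  2. axis=1 (XZ plane), |mask|=42  ⇒  voxels=139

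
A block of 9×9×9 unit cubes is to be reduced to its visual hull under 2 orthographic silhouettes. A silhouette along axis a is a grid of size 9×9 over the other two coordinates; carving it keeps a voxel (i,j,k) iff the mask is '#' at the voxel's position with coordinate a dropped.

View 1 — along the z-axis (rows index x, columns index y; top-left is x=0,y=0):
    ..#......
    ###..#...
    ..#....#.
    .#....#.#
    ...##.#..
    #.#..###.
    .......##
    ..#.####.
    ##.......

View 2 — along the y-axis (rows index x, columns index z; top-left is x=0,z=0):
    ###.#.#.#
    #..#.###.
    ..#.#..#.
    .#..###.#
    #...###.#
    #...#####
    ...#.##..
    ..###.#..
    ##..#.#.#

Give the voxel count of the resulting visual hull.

|visual hull| = 128

start: 9×9×9 = 729 voxels
carve view 1 (along z, XY-mask fill 27/81): 243 voxels remain
carve view 2 (along y, XZ-mask fill 42/81): 128 voxels remain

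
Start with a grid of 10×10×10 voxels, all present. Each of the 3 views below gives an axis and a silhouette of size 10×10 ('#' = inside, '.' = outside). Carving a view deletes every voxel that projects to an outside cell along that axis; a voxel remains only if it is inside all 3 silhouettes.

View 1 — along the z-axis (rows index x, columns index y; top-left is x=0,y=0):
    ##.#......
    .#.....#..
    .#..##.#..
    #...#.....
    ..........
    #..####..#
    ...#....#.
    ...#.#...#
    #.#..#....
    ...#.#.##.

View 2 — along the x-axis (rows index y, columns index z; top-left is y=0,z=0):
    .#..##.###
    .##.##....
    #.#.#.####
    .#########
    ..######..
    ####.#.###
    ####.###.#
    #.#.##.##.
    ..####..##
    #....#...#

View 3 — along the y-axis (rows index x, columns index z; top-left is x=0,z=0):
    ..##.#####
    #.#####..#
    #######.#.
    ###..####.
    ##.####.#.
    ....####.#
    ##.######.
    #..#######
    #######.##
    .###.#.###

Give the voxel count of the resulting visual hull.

start: 10×10×10 = 1000 voxels
[1] z-view keeps 29 columns → grid now 290
[2] x-view keeps 63 columns → grid now 190
[3] y-view keeps 73 columns → grid now 138

138 voxels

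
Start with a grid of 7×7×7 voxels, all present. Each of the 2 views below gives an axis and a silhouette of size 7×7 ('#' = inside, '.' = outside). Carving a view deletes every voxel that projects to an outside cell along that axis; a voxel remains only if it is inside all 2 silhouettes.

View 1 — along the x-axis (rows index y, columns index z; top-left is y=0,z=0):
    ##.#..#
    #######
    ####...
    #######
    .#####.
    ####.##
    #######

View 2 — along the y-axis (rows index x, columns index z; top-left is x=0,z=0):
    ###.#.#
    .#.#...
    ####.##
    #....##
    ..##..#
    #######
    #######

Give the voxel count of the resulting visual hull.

voxel count = 192

full grid |V| = 343
after view 1 [x-axis, 40 of 49 cells solid] → remaining = 280
after view 2 [y-axis, 33 of 49 cells solid] → remaining = 192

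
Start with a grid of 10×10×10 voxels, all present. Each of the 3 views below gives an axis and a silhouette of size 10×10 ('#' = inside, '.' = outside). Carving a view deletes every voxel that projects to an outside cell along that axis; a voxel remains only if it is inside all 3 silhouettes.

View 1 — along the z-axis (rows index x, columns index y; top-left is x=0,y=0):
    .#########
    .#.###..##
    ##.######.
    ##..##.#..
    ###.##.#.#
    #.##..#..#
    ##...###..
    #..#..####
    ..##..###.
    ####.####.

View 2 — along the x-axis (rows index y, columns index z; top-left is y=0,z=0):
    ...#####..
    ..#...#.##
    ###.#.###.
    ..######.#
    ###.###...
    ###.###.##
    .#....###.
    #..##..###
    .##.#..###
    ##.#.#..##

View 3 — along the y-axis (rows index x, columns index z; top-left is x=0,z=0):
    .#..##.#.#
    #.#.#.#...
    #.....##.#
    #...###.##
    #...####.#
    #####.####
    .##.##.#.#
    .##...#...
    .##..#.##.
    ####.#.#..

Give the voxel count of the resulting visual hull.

initial block: 10^3 = 1000
carve view 1 (along z, XY-mask fill 64/100): 640 voxels remain
carve view 2 (along x, YZ-mask fill 59/100): 375 voxels remain
carve view 3 (along y, XZ-mask fill 54/100): 197 voxels remain

remaining voxels: 197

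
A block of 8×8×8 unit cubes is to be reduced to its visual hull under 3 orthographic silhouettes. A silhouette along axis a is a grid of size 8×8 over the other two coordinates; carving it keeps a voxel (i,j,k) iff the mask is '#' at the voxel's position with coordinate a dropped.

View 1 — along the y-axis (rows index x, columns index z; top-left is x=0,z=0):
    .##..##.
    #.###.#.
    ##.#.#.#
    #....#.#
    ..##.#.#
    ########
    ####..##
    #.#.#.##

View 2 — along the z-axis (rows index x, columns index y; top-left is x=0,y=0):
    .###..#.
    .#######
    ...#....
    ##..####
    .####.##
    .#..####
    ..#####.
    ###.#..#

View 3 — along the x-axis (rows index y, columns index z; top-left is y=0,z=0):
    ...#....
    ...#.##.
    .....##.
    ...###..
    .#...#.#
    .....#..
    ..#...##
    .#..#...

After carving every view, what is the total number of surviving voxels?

start: 8×8×8 = 512 voxels
step 1: project along y, AND mask (40/64) → |grid| = 320
step 2: project along z, AND mask (39/64) → |grid| = 193
step 3: project along x, AND mask (18/64) → |grid| = 54

voxel count = 54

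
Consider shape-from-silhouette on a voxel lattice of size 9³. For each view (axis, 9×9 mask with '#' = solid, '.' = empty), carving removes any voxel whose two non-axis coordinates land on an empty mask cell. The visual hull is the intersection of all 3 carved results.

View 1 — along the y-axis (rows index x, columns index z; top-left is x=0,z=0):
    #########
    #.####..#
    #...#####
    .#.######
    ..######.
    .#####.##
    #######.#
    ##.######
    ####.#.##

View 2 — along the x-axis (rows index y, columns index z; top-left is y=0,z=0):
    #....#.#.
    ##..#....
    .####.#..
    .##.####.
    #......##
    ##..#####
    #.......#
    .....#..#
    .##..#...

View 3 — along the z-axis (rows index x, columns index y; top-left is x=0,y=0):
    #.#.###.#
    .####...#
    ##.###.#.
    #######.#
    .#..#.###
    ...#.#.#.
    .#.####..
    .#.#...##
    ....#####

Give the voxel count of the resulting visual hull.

start: 9×9×9 = 729 voxels
after view 1 [y-axis, 64 of 81 cells solid] → remaining = 576
after view 2 [x-axis, 34 of 81 cells solid] → remaining = 241
after view 3 [z-axis, 47 of 81 cells solid] → remaining = 141

remaining voxels: 141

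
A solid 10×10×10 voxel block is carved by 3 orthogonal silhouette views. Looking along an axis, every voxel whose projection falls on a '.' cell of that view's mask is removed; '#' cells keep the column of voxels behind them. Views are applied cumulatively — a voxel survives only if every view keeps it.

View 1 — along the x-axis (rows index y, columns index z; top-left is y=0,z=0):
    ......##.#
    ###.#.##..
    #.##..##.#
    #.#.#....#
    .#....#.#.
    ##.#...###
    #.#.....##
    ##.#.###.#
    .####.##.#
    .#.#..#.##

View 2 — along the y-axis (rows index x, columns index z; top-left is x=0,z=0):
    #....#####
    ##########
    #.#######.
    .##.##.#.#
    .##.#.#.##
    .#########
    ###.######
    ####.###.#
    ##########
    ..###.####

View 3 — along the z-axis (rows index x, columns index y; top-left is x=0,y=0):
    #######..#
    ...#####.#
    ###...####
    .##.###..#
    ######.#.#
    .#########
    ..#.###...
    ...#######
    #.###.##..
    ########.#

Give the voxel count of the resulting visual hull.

start: 10×10×10 = 1000 voxels
[1] x-view keeps 51 columns → grid now 510
[2] y-view keeps 79 columns → grid now 406
[3] z-view keeps 70 columns → grid now 269

269 voxels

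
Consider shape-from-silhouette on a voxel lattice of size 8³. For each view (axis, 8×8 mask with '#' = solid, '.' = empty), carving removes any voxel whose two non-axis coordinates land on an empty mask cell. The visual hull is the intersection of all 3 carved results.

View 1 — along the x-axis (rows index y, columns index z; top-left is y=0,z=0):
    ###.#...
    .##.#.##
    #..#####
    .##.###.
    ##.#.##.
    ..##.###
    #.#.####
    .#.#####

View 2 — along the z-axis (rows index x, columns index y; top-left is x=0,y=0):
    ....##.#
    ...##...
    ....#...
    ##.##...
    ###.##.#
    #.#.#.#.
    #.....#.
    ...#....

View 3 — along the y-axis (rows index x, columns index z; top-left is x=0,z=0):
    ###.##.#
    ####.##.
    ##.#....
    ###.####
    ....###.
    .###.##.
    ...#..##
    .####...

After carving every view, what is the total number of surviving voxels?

before carving: 512 voxels (8×8×8)
step 1: project along x, AND mask (42/64) → |grid| = 336
step 2: project along z, AND mask (23/64) → |grid| = 117
step 3: project along y, AND mask (37/64) → |grid| = 70

voxel count = 70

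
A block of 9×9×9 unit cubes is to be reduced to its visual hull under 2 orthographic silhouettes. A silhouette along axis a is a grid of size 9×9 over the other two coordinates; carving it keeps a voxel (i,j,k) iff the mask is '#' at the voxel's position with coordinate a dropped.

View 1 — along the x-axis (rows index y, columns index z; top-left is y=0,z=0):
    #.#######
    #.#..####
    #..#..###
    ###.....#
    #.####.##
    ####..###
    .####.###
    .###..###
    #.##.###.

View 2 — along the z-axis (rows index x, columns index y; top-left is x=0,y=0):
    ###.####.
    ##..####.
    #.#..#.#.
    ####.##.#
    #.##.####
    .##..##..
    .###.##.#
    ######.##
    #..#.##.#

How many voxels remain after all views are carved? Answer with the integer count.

full grid |V| = 729
carve view 1 (along x, YZ-mask fill 56/81): 504 voxels remain
carve view 2 (along z, XY-mask fill 54/81): 340 voxels remain

remaining voxels: 340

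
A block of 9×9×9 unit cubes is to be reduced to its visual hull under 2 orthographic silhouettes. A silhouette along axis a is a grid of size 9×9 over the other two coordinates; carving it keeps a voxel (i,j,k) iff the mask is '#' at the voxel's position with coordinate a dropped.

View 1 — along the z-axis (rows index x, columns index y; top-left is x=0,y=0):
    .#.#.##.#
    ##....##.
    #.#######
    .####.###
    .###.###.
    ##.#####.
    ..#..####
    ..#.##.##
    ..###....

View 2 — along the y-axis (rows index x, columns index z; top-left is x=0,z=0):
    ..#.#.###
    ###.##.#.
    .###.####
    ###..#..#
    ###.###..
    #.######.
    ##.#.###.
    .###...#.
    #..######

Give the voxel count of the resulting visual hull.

initial block: 9^3 = 729
  1. axis=2 (XY plane), |mask|=50  ⇒  voxels=450
  2. axis=1 (XZ plane), |mask|=53  ⇒  voxels=296

remaining voxels: 296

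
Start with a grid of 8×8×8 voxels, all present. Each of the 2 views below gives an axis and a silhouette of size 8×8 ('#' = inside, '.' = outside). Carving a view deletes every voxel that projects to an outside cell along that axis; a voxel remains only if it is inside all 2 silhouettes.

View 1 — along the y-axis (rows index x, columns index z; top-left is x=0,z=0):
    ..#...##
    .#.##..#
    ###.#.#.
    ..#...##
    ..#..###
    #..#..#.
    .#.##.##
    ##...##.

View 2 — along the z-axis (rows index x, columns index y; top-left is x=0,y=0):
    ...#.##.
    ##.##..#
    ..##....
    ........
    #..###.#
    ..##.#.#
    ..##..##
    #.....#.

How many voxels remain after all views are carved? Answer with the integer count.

voxel count = 99

before carving: 512 voxels (8×8×8)
V1 y: intersect with XZ mask (31 set) -- 248 left
V2 z: intersect with XY mask (25 set) -- 99 left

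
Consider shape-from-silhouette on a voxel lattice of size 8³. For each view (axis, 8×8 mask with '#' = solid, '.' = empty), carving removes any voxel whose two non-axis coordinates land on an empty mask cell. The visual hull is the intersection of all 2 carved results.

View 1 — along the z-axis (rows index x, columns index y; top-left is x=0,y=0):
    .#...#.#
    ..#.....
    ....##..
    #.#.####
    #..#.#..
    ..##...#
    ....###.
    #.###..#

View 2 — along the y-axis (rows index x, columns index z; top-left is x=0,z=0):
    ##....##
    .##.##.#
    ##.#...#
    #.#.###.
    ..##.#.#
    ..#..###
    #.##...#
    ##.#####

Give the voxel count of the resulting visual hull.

|visual hull| = 126

before carving: 512 voxels (8×8×8)
[1] z-view keeps 26 columns → grid now 208
[2] y-view keeps 37 columns → grid now 126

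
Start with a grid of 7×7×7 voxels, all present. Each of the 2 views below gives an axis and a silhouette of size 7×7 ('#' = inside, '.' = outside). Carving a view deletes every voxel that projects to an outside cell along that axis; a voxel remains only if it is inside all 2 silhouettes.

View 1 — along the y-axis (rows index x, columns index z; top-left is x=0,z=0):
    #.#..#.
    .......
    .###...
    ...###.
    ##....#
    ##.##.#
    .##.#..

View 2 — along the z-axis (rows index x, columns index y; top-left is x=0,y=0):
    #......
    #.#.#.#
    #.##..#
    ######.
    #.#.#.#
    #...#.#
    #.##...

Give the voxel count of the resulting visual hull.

69 voxels

full grid |V| = 343
step 1: project along y, AND mask (20/49) → |grid| = 140
step 2: project along z, AND mask (25/49) → |grid| = 69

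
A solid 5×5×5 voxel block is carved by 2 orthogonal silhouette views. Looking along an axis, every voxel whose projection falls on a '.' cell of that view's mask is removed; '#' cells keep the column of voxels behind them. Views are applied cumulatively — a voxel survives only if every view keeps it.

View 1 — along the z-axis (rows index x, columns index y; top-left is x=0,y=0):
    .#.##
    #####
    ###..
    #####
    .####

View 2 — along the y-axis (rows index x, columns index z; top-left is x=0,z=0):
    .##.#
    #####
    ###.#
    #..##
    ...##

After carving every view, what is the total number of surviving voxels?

voxel count = 69

before carving: 125 voxels (5×5×5)
V1 z: intersect with XY mask (20 set) -- 100 left
V2 y: intersect with XZ mask (17 set) -- 69 left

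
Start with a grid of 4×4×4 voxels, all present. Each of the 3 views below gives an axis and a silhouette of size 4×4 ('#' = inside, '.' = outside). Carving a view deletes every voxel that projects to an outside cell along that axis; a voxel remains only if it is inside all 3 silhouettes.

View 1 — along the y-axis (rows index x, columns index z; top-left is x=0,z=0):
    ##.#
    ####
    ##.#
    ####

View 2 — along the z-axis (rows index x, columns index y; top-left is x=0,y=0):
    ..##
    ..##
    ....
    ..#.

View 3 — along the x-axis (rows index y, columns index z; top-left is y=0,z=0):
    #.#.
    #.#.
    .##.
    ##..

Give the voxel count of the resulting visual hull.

start: 4×4×4 = 64 voxels
  1. axis=1 (XZ plane), |mask|=14  ⇒  voxels=56
  2. axis=2 (XY plane), |mask|=5  ⇒  voxels=18
  3. axis=0 (YZ plane), |mask|=8  ⇒  voxels=9

9 voxels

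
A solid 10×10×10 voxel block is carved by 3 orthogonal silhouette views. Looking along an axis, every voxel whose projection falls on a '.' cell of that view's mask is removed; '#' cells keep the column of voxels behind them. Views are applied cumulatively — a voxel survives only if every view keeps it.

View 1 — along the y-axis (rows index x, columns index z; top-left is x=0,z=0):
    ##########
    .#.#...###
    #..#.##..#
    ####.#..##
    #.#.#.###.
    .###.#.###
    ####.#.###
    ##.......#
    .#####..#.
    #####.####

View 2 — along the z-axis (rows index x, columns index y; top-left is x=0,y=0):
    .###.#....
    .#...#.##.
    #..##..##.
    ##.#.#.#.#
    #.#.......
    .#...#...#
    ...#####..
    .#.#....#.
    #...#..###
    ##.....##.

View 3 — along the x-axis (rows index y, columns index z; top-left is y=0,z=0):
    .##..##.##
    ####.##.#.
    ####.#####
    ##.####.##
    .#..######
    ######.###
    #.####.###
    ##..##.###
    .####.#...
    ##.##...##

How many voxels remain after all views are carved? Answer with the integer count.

before carving: 1000 voxels (10×10×10)
after view 1 [y-axis, 66 of 100 cells solid] → remaining = 660
after view 2 [z-axis, 41 of 100 cells solid] → remaining = 275
after view 3 [x-axis, 72 of 100 cells solid] → remaining = 201

remaining voxels: 201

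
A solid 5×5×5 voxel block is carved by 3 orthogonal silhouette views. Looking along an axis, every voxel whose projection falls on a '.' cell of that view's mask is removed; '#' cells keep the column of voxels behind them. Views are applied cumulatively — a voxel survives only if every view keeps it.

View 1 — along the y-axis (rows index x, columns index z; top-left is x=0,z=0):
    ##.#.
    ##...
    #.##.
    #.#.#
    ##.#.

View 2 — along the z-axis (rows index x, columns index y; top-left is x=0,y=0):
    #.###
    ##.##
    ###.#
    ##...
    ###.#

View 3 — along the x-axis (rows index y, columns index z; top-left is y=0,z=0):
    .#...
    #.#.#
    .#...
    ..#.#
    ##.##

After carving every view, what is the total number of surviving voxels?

|visual hull| = 22

initial block: 5^3 = 125
[1] y-view keeps 14 columns → grid now 70
[2] z-view keeps 18 columns → grid now 50
[3] x-view keeps 11 columns → grid now 22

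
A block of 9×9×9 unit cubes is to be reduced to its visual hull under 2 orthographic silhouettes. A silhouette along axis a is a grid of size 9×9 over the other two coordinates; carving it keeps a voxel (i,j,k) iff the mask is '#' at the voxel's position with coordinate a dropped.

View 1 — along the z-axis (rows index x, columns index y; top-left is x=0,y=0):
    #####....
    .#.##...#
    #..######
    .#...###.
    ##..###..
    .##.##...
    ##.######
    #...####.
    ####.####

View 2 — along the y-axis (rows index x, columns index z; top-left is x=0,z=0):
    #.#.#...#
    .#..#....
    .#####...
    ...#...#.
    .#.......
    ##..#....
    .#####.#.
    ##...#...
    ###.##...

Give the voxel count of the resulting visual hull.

|visual hull| = 191

full grid |V| = 729
step 1: project along z, AND mask (50/81) → |grid| = 450
step 2: project along y, AND mask (31/81) → |grid| = 191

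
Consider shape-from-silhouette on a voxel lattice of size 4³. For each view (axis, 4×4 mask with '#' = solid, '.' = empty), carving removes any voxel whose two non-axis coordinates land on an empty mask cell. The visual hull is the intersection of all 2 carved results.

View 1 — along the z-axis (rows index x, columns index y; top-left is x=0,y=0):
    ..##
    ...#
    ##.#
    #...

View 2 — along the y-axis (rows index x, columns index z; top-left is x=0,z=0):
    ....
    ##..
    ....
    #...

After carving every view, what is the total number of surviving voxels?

initial block: 4^3 = 64
step 1: project along z, AND mask (7/16) → |grid| = 28
step 2: project along y, AND mask (3/16) → |grid| = 3

|visual hull| = 3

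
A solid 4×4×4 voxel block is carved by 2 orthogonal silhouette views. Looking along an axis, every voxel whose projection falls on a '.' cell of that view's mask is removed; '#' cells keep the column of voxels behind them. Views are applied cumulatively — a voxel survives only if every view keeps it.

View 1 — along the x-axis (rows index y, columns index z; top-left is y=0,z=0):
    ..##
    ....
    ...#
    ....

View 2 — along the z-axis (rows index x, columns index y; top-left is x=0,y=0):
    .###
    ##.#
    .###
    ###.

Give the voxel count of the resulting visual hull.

start: 4×4×4 = 64 voxels
  1. axis=0 (YZ plane), |mask|=3  ⇒  voxels=12
  2. axis=2 (XY plane), |mask|=12  ⇒  voxels=7

remaining voxels: 7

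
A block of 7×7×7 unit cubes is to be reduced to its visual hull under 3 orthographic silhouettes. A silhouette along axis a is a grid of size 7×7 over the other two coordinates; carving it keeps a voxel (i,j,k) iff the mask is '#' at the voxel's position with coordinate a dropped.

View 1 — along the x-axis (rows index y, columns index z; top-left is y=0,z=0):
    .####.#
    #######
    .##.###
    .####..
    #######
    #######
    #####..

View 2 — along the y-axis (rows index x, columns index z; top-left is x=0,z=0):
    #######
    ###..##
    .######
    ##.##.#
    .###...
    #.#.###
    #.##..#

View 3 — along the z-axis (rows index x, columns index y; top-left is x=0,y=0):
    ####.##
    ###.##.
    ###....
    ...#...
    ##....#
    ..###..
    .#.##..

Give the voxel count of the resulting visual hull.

full grid |V| = 343
[1] x-view keeps 40 columns → grid now 280
[2] y-view keeps 35 columns → grid now 201
[3] z-view keeps 24 columns → grid now 104

|visual hull| = 104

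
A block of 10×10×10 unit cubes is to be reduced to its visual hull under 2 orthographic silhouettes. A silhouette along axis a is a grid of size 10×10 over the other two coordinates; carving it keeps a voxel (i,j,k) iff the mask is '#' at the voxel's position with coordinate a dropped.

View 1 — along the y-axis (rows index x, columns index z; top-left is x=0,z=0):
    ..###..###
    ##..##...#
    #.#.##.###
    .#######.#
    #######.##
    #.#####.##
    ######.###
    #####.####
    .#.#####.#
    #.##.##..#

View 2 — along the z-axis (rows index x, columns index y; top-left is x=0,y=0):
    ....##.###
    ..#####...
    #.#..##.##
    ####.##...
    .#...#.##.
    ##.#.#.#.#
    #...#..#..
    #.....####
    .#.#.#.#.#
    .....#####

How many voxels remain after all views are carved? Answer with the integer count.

start: 10×10×10 = 1000 voxels
step 1: project along y, AND mask (74/100) → |grid| = 740
step 2: project along z, AND mask (50/100) → |grid| = 366

remaining voxels: 366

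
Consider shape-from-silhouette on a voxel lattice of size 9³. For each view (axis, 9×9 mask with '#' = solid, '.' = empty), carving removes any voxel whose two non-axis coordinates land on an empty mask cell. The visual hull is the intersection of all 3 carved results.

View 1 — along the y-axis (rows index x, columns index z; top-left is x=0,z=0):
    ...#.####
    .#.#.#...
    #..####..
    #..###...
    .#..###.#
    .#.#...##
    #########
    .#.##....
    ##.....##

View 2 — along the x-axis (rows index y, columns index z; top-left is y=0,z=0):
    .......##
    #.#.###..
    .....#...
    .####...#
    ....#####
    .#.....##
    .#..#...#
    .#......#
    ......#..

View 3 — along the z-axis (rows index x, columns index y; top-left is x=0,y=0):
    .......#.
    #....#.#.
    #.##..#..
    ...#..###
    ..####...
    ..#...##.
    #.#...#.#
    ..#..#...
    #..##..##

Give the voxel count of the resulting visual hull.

before carving: 729 voxels (9×9×9)
after view 1 [y-axis, 42 of 81 cells solid] → remaining = 378
after view 2 [x-axis, 27 of 81 cells solid] → remaining = 129
after view 3 [z-axis, 30 of 81 cells solid] → remaining = 40

remaining voxels: 40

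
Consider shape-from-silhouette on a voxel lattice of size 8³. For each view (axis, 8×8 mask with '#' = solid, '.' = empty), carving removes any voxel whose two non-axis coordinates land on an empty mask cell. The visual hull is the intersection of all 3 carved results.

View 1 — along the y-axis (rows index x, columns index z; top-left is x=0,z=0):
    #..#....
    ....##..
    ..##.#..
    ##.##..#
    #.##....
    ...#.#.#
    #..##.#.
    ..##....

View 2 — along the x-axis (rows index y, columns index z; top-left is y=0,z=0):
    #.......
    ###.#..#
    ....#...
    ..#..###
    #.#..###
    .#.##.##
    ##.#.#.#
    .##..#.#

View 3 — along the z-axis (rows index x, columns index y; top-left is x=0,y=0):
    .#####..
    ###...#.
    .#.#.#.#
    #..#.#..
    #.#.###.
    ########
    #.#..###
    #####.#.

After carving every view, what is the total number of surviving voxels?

|visual hull| = 47

before carving: 512 voxels (8×8×8)
[1] y-view keeps 24 columns → grid now 192
[2] x-view keeps 30 columns → grid now 82
[3] z-view keeps 40 columns → grid now 47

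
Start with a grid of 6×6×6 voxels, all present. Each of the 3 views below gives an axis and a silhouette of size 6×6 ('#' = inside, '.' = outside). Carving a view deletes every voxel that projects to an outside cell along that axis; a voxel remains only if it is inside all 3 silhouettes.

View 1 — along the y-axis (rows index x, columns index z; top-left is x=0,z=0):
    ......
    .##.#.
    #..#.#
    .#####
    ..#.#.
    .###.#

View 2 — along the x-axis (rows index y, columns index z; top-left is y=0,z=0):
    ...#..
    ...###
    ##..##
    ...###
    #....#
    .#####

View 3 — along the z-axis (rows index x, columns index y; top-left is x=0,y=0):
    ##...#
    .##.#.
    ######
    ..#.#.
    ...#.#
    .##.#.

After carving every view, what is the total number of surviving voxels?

|visual hull| = 26

before carving: 216 voxels (6×6×6)
step 1: project along y, AND mask (17/36) → |grid| = 102
step 2: project along x, AND mask (18/36) → |grid| = 51
step 3: project along z, AND mask (19/36) → |grid| = 26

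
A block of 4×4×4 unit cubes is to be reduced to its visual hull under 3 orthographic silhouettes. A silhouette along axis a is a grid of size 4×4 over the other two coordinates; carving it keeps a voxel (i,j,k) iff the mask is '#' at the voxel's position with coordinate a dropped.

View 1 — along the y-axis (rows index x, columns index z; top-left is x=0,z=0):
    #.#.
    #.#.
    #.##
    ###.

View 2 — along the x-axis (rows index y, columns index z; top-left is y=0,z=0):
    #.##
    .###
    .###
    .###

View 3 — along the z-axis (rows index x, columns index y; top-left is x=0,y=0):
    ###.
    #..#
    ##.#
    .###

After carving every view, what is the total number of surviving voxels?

start: 4×4×4 = 64 voxels
after view 1 [y-axis, 10 of 16 cells solid] → remaining = 40
after view 2 [x-axis, 12 of 16 cells solid] → remaining = 27
after view 3 [z-axis, 11 of 16 cells solid] → remaining = 20

voxel count = 20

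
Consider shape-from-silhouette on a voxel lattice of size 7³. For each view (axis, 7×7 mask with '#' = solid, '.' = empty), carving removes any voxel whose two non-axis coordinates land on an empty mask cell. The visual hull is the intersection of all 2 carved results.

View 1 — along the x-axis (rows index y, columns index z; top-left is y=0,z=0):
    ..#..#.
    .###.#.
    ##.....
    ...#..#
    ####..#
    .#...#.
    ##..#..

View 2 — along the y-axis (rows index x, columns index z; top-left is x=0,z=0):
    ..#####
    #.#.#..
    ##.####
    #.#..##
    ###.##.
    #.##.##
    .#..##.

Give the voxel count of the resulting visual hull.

before carving: 343 voxels (7×7×7)
after view 1 [x-axis, 20 of 49 cells solid] → remaining = 140
after view 2 [y-axis, 31 of 49 cells solid] → remaining = 85

|visual hull| = 85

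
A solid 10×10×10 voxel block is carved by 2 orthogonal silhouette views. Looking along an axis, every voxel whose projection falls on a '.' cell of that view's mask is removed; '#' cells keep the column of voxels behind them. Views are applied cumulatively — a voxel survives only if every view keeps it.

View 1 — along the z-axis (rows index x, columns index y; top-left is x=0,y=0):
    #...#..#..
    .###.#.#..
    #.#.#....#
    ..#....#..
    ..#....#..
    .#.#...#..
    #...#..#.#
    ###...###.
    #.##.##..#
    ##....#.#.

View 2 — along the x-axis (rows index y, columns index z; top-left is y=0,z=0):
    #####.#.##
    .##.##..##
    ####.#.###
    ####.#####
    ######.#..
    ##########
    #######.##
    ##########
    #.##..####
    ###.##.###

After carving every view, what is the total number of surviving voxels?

full grid |V| = 1000
[1] z-view keeps 39 columns → grid now 390
[2] x-view keeps 82 columns → grid now 323

voxel count = 323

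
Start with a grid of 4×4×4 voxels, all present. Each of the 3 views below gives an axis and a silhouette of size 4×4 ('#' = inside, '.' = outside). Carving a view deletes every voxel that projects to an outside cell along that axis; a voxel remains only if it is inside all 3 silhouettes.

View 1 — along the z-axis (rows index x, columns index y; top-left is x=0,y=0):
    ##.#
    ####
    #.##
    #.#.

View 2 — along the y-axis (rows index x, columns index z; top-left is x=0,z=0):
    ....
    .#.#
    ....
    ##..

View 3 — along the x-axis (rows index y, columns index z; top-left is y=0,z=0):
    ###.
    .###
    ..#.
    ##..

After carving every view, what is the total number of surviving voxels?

|visual hull| = 6

before carving: 64 voxels (4×4×4)
step 1: project along z, AND mask (12/16) → |grid| = 48
step 2: project along y, AND mask (4/16) → |grid| = 12
step 3: project along x, AND mask (9/16) → |grid| = 6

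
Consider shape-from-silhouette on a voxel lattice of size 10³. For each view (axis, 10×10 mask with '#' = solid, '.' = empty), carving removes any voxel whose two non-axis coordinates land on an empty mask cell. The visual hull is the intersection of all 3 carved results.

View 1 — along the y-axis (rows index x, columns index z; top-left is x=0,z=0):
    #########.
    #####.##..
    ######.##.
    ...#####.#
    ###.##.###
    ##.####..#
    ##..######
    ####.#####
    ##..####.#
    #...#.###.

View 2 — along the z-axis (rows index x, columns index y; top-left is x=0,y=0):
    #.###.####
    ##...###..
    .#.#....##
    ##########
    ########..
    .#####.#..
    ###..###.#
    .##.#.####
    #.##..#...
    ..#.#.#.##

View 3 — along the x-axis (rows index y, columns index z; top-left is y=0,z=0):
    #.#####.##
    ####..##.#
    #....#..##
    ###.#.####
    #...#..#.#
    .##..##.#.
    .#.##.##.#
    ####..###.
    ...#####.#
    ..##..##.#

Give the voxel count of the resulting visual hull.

initial block: 10^3 = 1000
after view 1 [y-axis, 74 of 100 cells solid] → remaining = 740
after view 2 [z-axis, 64 of 100 cells solid] → remaining = 477
after view 3 [x-axis, 60 of 100 cells solid] → remaining = 284

|visual hull| = 284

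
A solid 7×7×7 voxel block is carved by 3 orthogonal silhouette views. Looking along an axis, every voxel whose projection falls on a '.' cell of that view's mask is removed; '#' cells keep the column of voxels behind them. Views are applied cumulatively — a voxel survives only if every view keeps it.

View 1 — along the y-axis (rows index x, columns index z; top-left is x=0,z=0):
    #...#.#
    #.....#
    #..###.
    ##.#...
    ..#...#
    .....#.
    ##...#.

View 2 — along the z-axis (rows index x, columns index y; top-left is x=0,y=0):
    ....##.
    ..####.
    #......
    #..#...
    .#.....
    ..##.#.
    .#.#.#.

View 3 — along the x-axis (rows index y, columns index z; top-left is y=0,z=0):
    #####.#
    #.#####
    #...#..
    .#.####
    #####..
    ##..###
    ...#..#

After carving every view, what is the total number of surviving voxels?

voxel count = 29

start: 7×7×7 = 343 voxels
[1] y-view keeps 18 columns → grid now 126
[2] z-view keeps 16 columns → grid now 38
[3] x-view keeps 31 columns → grid now 29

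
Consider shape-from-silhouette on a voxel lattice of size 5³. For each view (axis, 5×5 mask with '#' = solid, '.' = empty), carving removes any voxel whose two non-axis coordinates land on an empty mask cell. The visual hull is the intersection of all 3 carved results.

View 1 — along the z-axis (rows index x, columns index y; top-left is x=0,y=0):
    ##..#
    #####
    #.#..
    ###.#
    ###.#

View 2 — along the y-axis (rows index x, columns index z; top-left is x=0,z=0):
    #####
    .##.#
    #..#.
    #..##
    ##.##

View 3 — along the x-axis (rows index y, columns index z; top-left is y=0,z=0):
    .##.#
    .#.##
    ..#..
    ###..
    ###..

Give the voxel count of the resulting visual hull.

voxel count = 30

full grid |V| = 125
[1] z-view keeps 18 columns → grid now 90
[2] y-view keeps 17 columns → grid now 62
[3] x-view keeps 13 columns → grid now 30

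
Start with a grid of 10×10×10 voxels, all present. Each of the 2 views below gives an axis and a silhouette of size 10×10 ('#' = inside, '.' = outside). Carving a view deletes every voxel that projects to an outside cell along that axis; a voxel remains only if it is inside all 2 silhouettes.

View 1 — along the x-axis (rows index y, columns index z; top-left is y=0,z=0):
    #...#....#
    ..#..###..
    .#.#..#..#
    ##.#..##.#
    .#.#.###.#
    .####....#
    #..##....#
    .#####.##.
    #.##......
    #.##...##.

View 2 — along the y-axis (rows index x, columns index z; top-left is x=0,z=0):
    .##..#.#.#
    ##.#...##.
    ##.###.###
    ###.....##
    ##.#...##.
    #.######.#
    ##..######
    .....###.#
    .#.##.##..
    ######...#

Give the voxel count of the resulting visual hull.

289 voxels

start: 10×10×10 = 1000 voxels
V1 x: intersect with YZ mask (47 set) -- 470 left
V2 y: intersect with XZ mask (60 set) -- 289 left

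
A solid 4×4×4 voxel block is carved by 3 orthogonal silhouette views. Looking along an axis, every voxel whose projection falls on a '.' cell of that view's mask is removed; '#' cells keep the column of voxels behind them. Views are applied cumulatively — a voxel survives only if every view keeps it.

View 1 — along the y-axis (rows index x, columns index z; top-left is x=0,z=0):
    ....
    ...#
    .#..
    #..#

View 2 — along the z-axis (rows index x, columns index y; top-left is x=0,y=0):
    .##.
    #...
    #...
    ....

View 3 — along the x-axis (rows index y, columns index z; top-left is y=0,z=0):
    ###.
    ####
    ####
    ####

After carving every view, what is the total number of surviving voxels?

voxel count = 1

full grid |V| = 64
V1 y: intersect with XZ mask (4 set) -- 16 left
V2 z: intersect with XY mask (4 set) -- 2 left
V3 x: intersect with YZ mask (15 set) -- 1 left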